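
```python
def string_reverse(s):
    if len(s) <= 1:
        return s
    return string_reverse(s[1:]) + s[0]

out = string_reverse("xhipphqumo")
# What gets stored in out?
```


string_reverse("xhipphqumo")
= string_reverse("hipphqumo") + "x"
= string_reverse("ipphqumo") + "h" + "x"
= string_reverse("pphqumo") + "i" + "h" + "x"
= string_reverse("phqumo") + "p" + "i" + "h" + "x"
= string_reverse("hqumo") + "p" + "p" + "i" + "h" + "x"
= string_reverse("qumo") + "h" + "p" + "p" + "i" + "h" + "x"
= string_reverse("umo") + "q" + "h" + "p" + "p" + "i" + "h" + "x"
= string_reverse("mo") + "u" + "q" + "h" + "p" + "p" + "i" + "h" + "x"
= string_reverse("o") + "m" + "u" + "q" + "h" + "p" + "p" + "i" + "h" + "x"
= "o" + "m" + "u" + "q" + "h" + "p" + "p" + "i" + "h" + "x"
= "omuqhppihx"


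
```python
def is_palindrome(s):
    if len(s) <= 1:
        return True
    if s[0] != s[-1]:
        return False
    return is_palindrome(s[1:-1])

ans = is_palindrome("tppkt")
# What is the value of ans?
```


is_palindrome("tppkt")
"tppkt": s[0]='t' == s[-1]='t' -> is_palindrome("ppk")
"ppk": s[0]='p' != s[-1]='k' -> False
= False


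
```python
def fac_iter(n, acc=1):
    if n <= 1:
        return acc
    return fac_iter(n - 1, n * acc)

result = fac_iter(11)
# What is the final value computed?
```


fac_iter(11, 1)
= fac_iter(10, 11 * 1) = fac_iter(10, 11)
= fac_iter(9, 10 * 11) = fac_iter(9, 110)
= fac_iter(8, 9 * 110) = fac_iter(8, 990)
= fac_iter(7, 8 * 990) = fac_iter(7, 7920)
= fac_iter(6, 7 * 7920) = fac_iter(6, 55440)
= fac_iter(5, 6 * 55440) = fac_iter(5, 332640)
= fac_iter(4, 5 * 332640) = fac_iter(4, 1663200)
= fac_iter(3, 4 * 1663200) = fac_iter(3, 6652800)
= fac_iter(2, 3 * 6652800) = fac_iter(2, 19958400)
= fac_iter(1, 2 * 19958400) = fac_iter(1, 39916800)
n <= 1, return acc = 39916800


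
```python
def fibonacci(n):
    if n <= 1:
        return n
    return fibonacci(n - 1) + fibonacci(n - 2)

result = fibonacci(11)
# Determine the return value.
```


fibonacci(11)
= fibonacci(10) + fibonacci(9)
= (fibonacci(9) + fibonacci(8)) + fibonacci(9)
Computing bottom-up: fibonacci(0)=0, fibonacci(1)=1, fibonacci(2)=1, fibonacci(3)=2, fibonacci(4)=3, fibonacci(5)=5, fibonacci(6)=8, fibonacci(7)=13, fibonacci(8)=21, fibonacci(9)=34, fibonacci(10)=55, fibonacci(11)=89
= 89


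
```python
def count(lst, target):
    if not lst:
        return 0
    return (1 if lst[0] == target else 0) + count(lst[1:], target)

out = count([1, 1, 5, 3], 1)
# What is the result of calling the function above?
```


count([1, 1, 5, 3], 1)
lst[0]=1 == 1: 1 + count([1, 5, 3], 1)
lst[0]=1 == 1: 1 + count([5, 3], 1)
lst[0]=5 != 1: 0 + count([3], 1)
lst[0]=3 != 1: 0 + count([], 1)
= 2


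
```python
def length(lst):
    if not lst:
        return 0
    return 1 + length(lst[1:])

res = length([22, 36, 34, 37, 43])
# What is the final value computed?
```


length([22, 36, 34, 37, 43])
= 1 + length([36, 34, 37, 43])
= 1 + 1 + length([34, 37, 43])
= 1 + 1 + 1 + length([37, 43])
= 1 + 1 + 1 + 1 + length([43])
= 1 + 1 + 1 + 1 + 1 + length([])
= 1 + 1 + 1 + 1 + 1 + 0
= 5


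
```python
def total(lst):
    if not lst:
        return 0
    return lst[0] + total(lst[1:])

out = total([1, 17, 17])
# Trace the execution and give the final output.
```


total([1, 17, 17])
= 1 + total([17, 17])
= 1 + 17 + total([17])
= 1 + 17 + 17 + total([])
= 1 + 17 + 17 + 0
= 35


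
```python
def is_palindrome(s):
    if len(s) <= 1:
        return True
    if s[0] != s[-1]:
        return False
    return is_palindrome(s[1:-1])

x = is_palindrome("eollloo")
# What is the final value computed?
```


is_palindrome("eollloo")
"eollloo": s[0]='e' != s[-1]='o' -> False
= False


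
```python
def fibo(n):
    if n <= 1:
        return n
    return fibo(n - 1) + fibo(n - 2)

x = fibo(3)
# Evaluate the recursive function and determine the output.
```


fibo(3)
= fibo(2) + fibo(1)
Computing bottom-up: fibo(0)=0, fibo(1)=1, fibo(2)=1, fibo(3)=2
= 2


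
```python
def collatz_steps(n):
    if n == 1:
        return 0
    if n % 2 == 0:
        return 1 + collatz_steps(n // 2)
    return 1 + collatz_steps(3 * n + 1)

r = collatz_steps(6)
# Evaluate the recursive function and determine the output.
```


collatz_steps(6)
6 is even -> collatz_steps(3)
3 is odd -> 3*3+1 = 10 -> collatz_steps(10)
10 is even -> collatz_steps(5)
5 is odd -> 3*5+1 = 16 -> collatz_steps(16)
16 is even -> collatz_steps(8)
8 is even -> collatz_steps(4)
4 is even -> collatz_steps(2)
2 is even -> collatz_steps(1)
Reached 1 after 8 steps
= 8


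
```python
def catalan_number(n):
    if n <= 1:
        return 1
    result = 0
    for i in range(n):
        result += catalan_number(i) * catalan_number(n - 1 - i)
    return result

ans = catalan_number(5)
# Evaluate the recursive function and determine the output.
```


catalan_number(5)
= sum of catalan_number(i) * catalan_number(5-1-i) for i in 0..4
First compute sub-values bottom-up:
  catalan_number(0) = 1, catalan_number(1) = 1
  catalan_number(2) = 1*1 + 1*1 = 2
  catalan_number(3) = 1*2 + 1*1 + 2*1 = 5
  catalan_number(4) = 1*5 + 1*2 + 2*1 + 5*1 = 14
Now catalan_number(5):
  catalan_number(0)*catalan_number(4) = 1*14 = 14
  catalan_number(1)*catalan_number(3) = 1*5 = 5
  catalan_number(2)*catalan_number(2) = 2*2 = 4
  catalan_number(3)*catalan_number(1) = 5*1 = 5
  catalan_number(4)*catalan_number(0) = 14*1 = 14
= 14 + 5 + 4 + 5 + 14
= 42


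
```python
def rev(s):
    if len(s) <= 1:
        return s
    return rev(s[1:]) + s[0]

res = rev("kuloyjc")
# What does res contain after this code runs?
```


rev("kuloyjc")
= rev("uloyjc") + "k"
= rev("loyjc") + "u" + "k"
= rev("oyjc") + "l" + "u" + "k"
= rev("yjc") + "o" + "l" + "u" + "k"
= rev("jc") + "y" + "o" + "l" + "u" + "k"
= rev("c") + "j" + "y" + "o" + "l" + "u" + "k"
= "c" + "j" + "y" + "o" + "l" + "u" + "k"
= "cjyoluk"


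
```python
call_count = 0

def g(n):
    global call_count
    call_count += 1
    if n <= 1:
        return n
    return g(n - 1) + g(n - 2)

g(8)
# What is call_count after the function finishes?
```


g(8) calls g(7) and g(6); each non-base call branches into two more.
Let C(k) = total number of calls made by g(k), including the call to g(k) itself.
Base cases: C(0) = 1, C(1) = 1
Recurrence: C(k) = 1 + C(k-1) + C(k-2)
  C(2) = 1 + C(1) + C(0) = 1 + 1 + 1 = 3
  C(3) = 1 + C(2) + C(1) = 1 + 3 + 1 = 5
  C(4) = 1 + C(3) + C(2) = 1 + 5 + 3 = 9
  C(5) = 1 + C(4) + C(3) = 1 + 9 + 5 = 15
  C(6) = 1 + C(5) + C(4) = 1 + 15 + 9 = 25
  C(7) = 1 + C(6) + C(5) = 1 + 25 + 15 = 41
  C(8) = 1 + C(7) + C(6) = 1 + 41 + 25 = 67
Total calls = C(8) = 67


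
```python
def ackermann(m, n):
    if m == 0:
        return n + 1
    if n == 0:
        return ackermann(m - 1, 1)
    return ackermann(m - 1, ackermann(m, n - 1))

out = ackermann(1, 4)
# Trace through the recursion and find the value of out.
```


ackermann(1, 4)
= ackermann(0, ackermann(1, 3))
First compute ackermann(1, 3) = 5
= ackermann(0, 5)
= 6


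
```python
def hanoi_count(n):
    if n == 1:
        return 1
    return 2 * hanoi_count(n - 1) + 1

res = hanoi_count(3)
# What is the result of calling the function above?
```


hanoi_count(3)
= 2 * hanoi_count(2) + 1
= 2 * (2 * hanoi_count(1) + 1) + 1
Now compute bottom-up:
hanoi_count(1) = 1
hanoi_count(2) = 2 * 1 + 1 = 3
hanoi_count(3) = 2 * 3 + 1 = 7
= 7


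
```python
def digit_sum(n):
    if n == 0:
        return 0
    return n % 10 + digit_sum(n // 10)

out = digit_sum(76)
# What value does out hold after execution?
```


digit_sum(76)
= 6 + digit_sum(7)
= 6 + 7 + digit_sum(0)
= 6 + 7 + 0
= 13


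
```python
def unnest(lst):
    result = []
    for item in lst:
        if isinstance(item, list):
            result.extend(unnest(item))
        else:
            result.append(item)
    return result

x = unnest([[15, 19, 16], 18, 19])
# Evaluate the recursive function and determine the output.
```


unnest([[15, 19, 16], 18, 19])
Processing each element:
  [15, 19, 16] is a list -> unnest recursively -> [15, 19, 16]
  18 is not a list -> append 18
  19 is not a list -> append 19
= [15, 19, 16, 18, 19]


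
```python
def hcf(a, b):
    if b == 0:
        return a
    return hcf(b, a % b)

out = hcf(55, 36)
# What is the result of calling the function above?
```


hcf(55, 36)
= hcf(36, 55 % 36) = hcf(36, 19)
= hcf(19, 36 % 19) = hcf(19, 17)
= hcf(17, 19 % 17) = hcf(17, 2)
= hcf(2, 17 % 2) = hcf(2, 1)
= hcf(1, 2 % 1) = hcf(1, 0)
b == 0, return a = 1


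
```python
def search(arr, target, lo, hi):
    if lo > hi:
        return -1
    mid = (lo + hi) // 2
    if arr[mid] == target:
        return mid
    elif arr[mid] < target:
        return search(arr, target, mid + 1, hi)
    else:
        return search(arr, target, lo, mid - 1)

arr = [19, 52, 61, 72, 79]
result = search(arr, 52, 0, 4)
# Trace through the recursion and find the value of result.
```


search(arr, 52, 0, 4)
lo=0, hi=4, mid=2, arr[mid]=61
61 > 52, search left half
lo=0, hi=1, mid=0, arr[mid]=19
19 < 52, search right half
lo=1, hi=1, mid=1, arr[mid]=52
arr[1] == 52, found at index 1
= 1


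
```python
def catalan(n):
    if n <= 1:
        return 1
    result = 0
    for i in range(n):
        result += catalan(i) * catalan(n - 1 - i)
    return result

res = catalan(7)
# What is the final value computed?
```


catalan(7)
= sum of catalan(i) * catalan(7-1-i) for i in 0..6
First compute sub-values bottom-up:
  catalan(0) = 1, catalan(1) = 1
  catalan(2) = 1*1 + 1*1 = 2
  catalan(3) = 1*2 + 1*1 + 2*1 = 5
  catalan(4) = 1*5 + 1*2 + 2*1 + 5*1 = 14
  catalan(5) = 1*14 + 1*5 + 2*2 + 5*1 + 14*1 = 42
  catalan(6) = 1*42 + 1*14 + 2*5 + 5*2 + 14*1 + 42*1 = 132
Now catalan(7):
  catalan(0)*catalan(6) = 1*132 = 132
  catalan(1)*catalan(5) = 1*42 = 42
  catalan(2)*catalan(4) = 2*14 = 28
  catalan(3)*catalan(3) = 5*5 = 25
  catalan(4)*catalan(2) = 14*2 = 28
  catalan(5)*catalan(1) = 42*1 = 42
  catalan(6)*catalan(0) = 132*1 = 132
= 132 + 42 + 28 + 25 + 28 + 42 + 132
= 429


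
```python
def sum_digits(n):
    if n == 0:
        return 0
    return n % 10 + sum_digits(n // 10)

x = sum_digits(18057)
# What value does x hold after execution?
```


sum_digits(18057)
= 7 + sum_digits(1805)
= 7 + 5 + sum_digits(180)
= 7 + 5 + 0 + sum_digits(18)
= 7 + 5 + 0 + 8 + sum_digits(1)
= 7 + 5 + 0 + 8 + 1 + sum_digits(0)
= 7 + 5 + 0 + 8 + 1 + 0
= 21


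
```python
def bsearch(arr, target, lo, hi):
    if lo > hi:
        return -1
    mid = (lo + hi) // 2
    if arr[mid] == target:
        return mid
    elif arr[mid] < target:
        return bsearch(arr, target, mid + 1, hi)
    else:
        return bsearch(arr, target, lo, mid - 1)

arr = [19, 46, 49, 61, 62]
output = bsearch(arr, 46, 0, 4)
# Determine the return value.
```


bsearch(arr, 46, 0, 4)
lo=0, hi=4, mid=2, arr[mid]=49
49 > 46, search left half
lo=0, hi=1, mid=0, arr[mid]=19
19 < 46, search right half
lo=1, hi=1, mid=1, arr[mid]=46
arr[1] == 46, found at index 1
= 1


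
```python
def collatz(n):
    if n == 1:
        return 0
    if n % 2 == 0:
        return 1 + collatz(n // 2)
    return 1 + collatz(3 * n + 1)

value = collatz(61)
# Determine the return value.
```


collatz(61)
61 is odd -> 3*61+1 = 184 -> collatz(184)
184 is even -> collatz(92)
92 is even -> collatz(46)
46 is even -> collatz(23)
23 is odd -> 3*23+1 = 70 -> collatz(70)
70 is even -> collatz(35)
35 is odd -> 3*35+1 = 106 -> collatz(106)
106 is even -> collatz(53)
53 is odd -> 3*53+1 = 160 -> collatz(160)
160 is even -> collatz(80)
80 is even -> collatz(40)
40 is even -> collatz(20)
20 is even -> collatz(10)
10 is even -> collatz(5)
5 is odd -> 3*5+1 = 16 -> collatz(16)
16 is even -> collatz(8)
8 is even -> collatz(4)
4 is even -> collatz(2)
2 is even -> collatz(1)
Reached 1 after 19 steps
= 19


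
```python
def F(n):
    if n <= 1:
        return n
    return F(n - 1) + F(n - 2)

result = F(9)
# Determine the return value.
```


F(9)
= F(8) + F(7)
= (F(7) + F(6)) + F(7)
Computing bottom-up: F(0)=0, F(1)=1, F(2)=1, F(3)=2, F(4)=3, F(5)=5, F(6)=8, F(7)=13, F(8)=21, F(9)=34
= 34


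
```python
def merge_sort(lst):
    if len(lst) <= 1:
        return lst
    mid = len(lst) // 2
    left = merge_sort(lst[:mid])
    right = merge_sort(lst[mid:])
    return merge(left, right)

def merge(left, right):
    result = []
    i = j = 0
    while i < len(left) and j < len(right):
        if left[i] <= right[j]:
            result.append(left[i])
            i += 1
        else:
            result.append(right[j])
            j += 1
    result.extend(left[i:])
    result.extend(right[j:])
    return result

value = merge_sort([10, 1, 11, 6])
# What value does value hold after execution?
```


merge_sort([10, 1, 11, 6])
Split into [10, 1] and [11, 6]
Left sorted: [1, 10]
Right sorted: [6, 11]
Merge [1, 10] and [6, 11]
= [1, 6, 10, 11]


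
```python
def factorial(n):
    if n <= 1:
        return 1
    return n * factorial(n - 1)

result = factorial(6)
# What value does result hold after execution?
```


factorial(6)
= 6 * factorial(5)
= 6 * 5 * factorial(4)
= 6 * 5 * 4 * factorial(3)
= 6 * 5 * 4 * 3 * factorial(2)
= 6 * 5 * 4 * 3 * 2 * factorial(1)
= 6 * 5 * 4 * 3 * 2 * 1
= 720


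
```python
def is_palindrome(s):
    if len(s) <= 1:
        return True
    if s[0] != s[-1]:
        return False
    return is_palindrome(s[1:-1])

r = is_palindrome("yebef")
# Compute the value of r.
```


is_palindrome("yebef")
"yebef": s[0]='y' != s[-1]='f' -> False
= False


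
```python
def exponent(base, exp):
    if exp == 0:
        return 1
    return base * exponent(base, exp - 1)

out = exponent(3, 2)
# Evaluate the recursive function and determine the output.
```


exponent(3, 2)
= 3 * exponent(3, 1)
= 3 * 3 * exponent(3, 0)
= 3 * 3 * 1
= 9


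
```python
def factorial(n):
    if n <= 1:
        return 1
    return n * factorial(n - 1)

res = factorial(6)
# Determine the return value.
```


factorial(6)
= 6 * factorial(5)
= 6 * 5 * factorial(4)
= 6 * 5 * 4 * factorial(3)
= 6 * 5 * 4 * 3 * factorial(2)
= 6 * 5 * 4 * 3 * 2 * factorial(1)
= 6 * 5 * 4 * 3 * 2 * 1
= 720


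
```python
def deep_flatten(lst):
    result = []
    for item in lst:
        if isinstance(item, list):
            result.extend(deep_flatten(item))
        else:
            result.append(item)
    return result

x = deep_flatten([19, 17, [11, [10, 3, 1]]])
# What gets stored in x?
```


deep_flatten([19, 17, [11, [10, 3, 1]]])
Processing each element:
  19 is not a list -> append 19
  17 is not a list -> append 17
  [11, [10, 3, 1]] is a list -> deep_flatten recursively -> [11, 10, 3, 1]
= [19, 17, 11, 10, 3, 1]


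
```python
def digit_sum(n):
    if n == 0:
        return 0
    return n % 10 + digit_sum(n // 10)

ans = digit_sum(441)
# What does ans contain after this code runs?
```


digit_sum(441)
= 1 + digit_sum(44)
= 1 + 4 + digit_sum(4)
= 1 + 4 + 4 + digit_sum(0)
= 1 + 4 + 4 + 0
= 9


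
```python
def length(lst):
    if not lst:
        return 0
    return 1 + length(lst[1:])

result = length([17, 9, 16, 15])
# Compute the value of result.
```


length([17, 9, 16, 15])
= 1 + length([9, 16, 15])
= 1 + 1 + length([16, 15])
= 1 + 1 + 1 + length([15])
= 1 + 1 + 1 + 1 + length([])
= 1 + 1 + 1 + 1 + 0
= 4


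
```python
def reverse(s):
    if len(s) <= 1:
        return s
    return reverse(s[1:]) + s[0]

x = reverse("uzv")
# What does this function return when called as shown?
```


reverse("uzv")
= reverse("zv") + "u"
= reverse("v") + "z" + "u"
= "v" + "z" + "u"
= "vzu"


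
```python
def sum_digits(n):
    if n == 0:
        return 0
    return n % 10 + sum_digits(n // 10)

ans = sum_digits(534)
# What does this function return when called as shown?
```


sum_digits(534)
= 4 + sum_digits(53)
= 4 + 3 + sum_digits(5)
= 4 + 3 + 5 + sum_digits(0)
= 4 + 3 + 5 + 0
= 12


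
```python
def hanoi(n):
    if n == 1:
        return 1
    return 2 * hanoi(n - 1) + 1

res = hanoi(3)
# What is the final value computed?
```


hanoi(3)
= 2 * hanoi(2) + 1
= 2 * (2 * hanoi(1) + 1) + 1
Now compute bottom-up:
hanoi(1) = 1
hanoi(2) = 2 * 1 + 1 = 3
hanoi(3) = 2 * 3 + 1 = 7
= 7


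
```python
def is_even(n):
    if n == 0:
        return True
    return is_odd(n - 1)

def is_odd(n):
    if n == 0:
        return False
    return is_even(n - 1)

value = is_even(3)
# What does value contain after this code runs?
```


is_even(3)
= is_odd(2)
= is_even(1)
= is_odd(0)
n == 0: return False
= False


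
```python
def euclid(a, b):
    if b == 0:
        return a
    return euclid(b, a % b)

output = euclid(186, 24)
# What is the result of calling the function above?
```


euclid(186, 24)
= euclid(24, 186 % 24) = euclid(24, 18)
= euclid(18, 24 % 18) = euclid(18, 6)
= euclid(6, 18 % 6) = euclid(6, 0)
b == 0, return a = 6


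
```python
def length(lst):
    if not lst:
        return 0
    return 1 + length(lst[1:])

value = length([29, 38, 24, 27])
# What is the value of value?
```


length([29, 38, 24, 27])
= 1 + length([38, 24, 27])
= 1 + 1 + length([24, 27])
= 1 + 1 + 1 + length([27])
= 1 + 1 + 1 + 1 + length([])
= 1 + 1 + 1 + 1 + 0
= 4


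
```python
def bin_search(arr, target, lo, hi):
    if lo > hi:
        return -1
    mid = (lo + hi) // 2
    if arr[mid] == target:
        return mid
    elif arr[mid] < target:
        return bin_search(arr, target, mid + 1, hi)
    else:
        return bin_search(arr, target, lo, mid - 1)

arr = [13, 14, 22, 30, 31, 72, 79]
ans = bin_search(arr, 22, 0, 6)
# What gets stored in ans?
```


bin_search(arr, 22, 0, 6)
lo=0, hi=6, mid=3, arr[mid]=30
30 > 22, search left half
lo=0, hi=2, mid=1, arr[mid]=14
14 < 22, search right half
lo=2, hi=2, mid=2, arr[mid]=22
arr[2] == 22, found at index 2
= 2


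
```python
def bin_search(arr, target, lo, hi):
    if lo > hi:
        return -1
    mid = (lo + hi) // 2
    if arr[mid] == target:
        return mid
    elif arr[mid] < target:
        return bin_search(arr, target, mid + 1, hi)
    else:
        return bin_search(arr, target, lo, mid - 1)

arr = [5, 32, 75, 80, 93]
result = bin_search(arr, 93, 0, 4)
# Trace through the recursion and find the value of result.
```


bin_search(arr, 93, 0, 4)
lo=0, hi=4, mid=2, arr[mid]=75
75 < 93, search right half
lo=3, hi=4, mid=3, arr[mid]=80
80 < 93, search right half
lo=4, hi=4, mid=4, arr[mid]=93
arr[4] == 93, found at index 4
= 4


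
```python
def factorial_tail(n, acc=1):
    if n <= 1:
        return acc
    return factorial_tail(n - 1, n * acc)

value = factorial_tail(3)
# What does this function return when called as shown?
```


factorial_tail(3, 1)
= factorial_tail(2, 3 * 1) = factorial_tail(2, 3)
= factorial_tail(1, 2 * 3) = factorial_tail(1, 6)
n <= 1, return acc = 6


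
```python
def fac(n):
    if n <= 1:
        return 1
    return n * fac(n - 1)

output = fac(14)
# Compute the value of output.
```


fac(14)
= 14 * fac(13)
= 14 * 13 * fac(12)
= 14 * 13 * 12 * fac(11)
= 14 * 13 * 12 * 11 * fac(10)
= 14 * 13 * 12 * 11 * 10 * fac(9)
= 14 * 13 * 12 * 11 * 10 * 9 * fac(8)
= 14 * 13 * 12 * 11 * 10 * 9 * 8 * fac(7)
= 14 * 13 * 12 * 11 * 10 * 9 * 8 * 7 * fac(6)
= 14 * 13 * 12 * 11 * 10 * 9 * 8 * 7 * 6 * fac(5)
= 14 * 13 * 12 * 11 * 10 * 9 * 8 * 7 * 6 * 5 * fac(4)
= 14 * 13 * 12 * 11 * 10 * 9 * 8 * 7 * 6 * 5 * 4 * fac(3)
= 14 * 13 * 12 * 11 * 10 * 9 * 8 * 7 * 6 * 5 * 4 * 3 * fac(2)
= 14 * 13 * 12 * 11 * 10 * 9 * 8 * 7 * 6 * 5 * 4 * 3 * 2 * fac(1)
= 14 * 13 * 12 * 11 * 10 * 9 * 8 * 7 * 6 * 5 * 4 * 3 * 2 * 1
= 87178291200


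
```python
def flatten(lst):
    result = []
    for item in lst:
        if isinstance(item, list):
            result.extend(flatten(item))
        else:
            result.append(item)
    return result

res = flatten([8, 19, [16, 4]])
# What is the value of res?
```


flatten([8, 19, [16, 4]])
Processing each element:
  8 is not a list -> append 8
  19 is not a list -> append 19
  [16, 4] is a list -> flatten recursively -> [16, 4]
= [8, 19, 16, 4]


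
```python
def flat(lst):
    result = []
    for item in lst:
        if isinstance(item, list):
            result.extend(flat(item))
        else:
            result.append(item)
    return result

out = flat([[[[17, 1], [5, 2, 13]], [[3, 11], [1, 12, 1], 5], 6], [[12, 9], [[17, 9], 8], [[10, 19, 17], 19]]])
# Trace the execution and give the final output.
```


flat([[[[17, 1], [5, 2, 13]], [[3, 11], [1, 12, 1], 5], 6], [[12, 9], [[17, 9], 8], [[10, 19, 17], 19]]])
Processing each element:
  [[[17, 1], [5, 2, 13]], [[3, 11], [1, 12, 1], 5], 6] is a list -> flat recursively -> [17, 1, 5, 2, 13, 3, 11, 1, 12, 1, 5, 6]
  [[12, 9], [[17, 9], 8], [[10, 19, 17], 19]] is a list -> flat recursively -> [12, 9, 17, 9, 8, 10, 19, 17, 19]
= [17, 1, 5, 2, 13, 3, 11, 1, 12, 1, 5, 6, 12, 9, 17, 9, 8, 10, 19, 17, 19]


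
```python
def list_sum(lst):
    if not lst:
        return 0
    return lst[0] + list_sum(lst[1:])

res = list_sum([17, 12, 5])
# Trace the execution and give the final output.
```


list_sum([17, 12, 5])
= 17 + list_sum([12, 5])
= 17 + 12 + list_sum([5])
= 17 + 12 + 5 + list_sum([])
= 17 + 12 + 5 + 0
= 34


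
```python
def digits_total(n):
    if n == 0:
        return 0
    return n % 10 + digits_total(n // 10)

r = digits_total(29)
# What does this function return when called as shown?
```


digits_total(29)
= 9 + digits_total(2)
= 9 + 2 + digits_total(0)
= 9 + 2 + 0
= 11


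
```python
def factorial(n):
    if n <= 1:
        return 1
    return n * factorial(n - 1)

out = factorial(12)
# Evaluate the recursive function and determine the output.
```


factorial(12)
= 12 * factorial(11)
= 12 * 11 * factorial(10)
= 12 * 11 * 10 * factorial(9)
= 12 * 11 * 10 * 9 * factorial(8)
= 12 * 11 * 10 * 9 * 8 * factorial(7)
= 12 * 11 * 10 * 9 * 8 * 7 * factorial(6)
= 12 * 11 * 10 * 9 * 8 * 7 * 6 * factorial(5)
= 12 * 11 * 10 * 9 * 8 * 7 * 6 * 5 * factorial(4)
= 12 * 11 * 10 * 9 * 8 * 7 * 6 * 5 * 4 * factorial(3)
= 12 * 11 * 10 * 9 * 8 * 7 * 6 * 5 * 4 * 3 * factorial(2)
= 12 * 11 * 10 * 9 * 8 * 7 * 6 * 5 * 4 * 3 * 2 * factorial(1)
= 12 * 11 * 10 * 9 * 8 * 7 * 6 * 5 * 4 * 3 * 2 * 1
= 479001600


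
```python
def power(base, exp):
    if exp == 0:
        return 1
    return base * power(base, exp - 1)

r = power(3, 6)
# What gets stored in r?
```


power(3, 6)
= 3 * power(3, 5)
= 3 * 3 * power(3, 4)
= 3 * 3 * 3 * power(3, 3)
= 3 * 3 * 3 * 3 * power(3, 2)
= 3 * 3 * 3 * 3 * 3 * power(3, 1)
= 3 * 3 * 3 * 3 * 3 * 3 * power(3, 0)
= 3 * 3 * 3 * 3 * 3 * 3 * 1
= 729


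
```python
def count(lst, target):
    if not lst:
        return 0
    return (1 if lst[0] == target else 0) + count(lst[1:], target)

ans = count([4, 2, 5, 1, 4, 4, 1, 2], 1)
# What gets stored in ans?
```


count([4, 2, 5, 1, 4, 4, 1, 2], 1)
lst[0]=4 != 1: 0 + count([2, 5, 1, 4, 4, 1, 2], 1)
lst[0]=2 != 1: 0 + count([5, 1, 4, 4, 1, 2], 1)
lst[0]=5 != 1: 0 + count([1, 4, 4, 1, 2], 1)
lst[0]=1 == 1: 1 + count([4, 4, 1, 2], 1)
lst[0]=4 != 1: 0 + count([4, 1, 2], 1)
lst[0]=4 != 1: 0 + count([1, 2], 1)
lst[0]=1 == 1: 1 + count([2], 1)
lst[0]=2 != 1: 0 + count([], 1)
= 2


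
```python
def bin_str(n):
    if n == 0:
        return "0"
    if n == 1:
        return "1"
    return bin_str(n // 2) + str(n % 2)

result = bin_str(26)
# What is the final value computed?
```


bin_str(26)
= bin_str(13) + "0"
= bin_str(6) + "1" + "0"
= bin_str(3) + "0" + "1" + "0"
= bin_str(1) + "1" + "0" + "1" + "0"
= "1" + "1" + "0" + "1" + "0"
= "11010"


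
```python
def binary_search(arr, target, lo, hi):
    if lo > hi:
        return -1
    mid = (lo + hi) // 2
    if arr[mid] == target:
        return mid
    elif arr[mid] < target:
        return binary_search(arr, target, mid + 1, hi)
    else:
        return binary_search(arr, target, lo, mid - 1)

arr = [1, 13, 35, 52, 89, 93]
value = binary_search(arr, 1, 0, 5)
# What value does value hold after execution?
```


binary_search(arr, 1, 0, 5)
lo=0, hi=5, mid=2, arr[mid]=35
35 > 1, search left half
lo=0, hi=1, mid=0, arr[mid]=1
arr[0] == 1, found at index 0
= 0


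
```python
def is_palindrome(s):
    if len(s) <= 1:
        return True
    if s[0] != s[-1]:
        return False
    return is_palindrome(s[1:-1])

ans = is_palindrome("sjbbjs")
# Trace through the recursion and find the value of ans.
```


is_palindrome("sjbbjs")
"sjbbjs": s[0]='s' == s[-1]='s' -> is_palindrome("jbbj")
"jbbj": s[0]='j' == s[-1]='j' -> is_palindrome("bb")
"bb": s[0]='b' == s[-1]='b' -> is_palindrome("")
"": len <= 1 -> True
= True


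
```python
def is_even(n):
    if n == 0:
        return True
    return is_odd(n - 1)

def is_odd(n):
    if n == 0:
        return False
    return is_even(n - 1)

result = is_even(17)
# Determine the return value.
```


is_even(17)
= is_odd(16)
= is_even(15)
= is_odd(14)
= is_even(13)
= is_odd(12)
= is_even(11)
= is_odd(10)
= is_even(9)
= is_odd(8)
= is_even(7)
= is_odd(6)
= is_even(5)
= is_odd(4)
= is_even(3)
= is_odd(2)
= is_even(1)
= is_odd(0)
n == 0: return False
= False


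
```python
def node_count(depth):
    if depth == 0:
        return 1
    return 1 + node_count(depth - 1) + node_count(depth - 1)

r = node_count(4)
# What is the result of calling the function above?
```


node_count(4)
= 1 + node_count(3) + node_count(3)
= 1 + 2 * node_count(3)
node_count(k) = 2^(k+1) - 1
node_count(0) = 1
node_count(1) = 3
node_count(2) = 7
node_count(3) = 15
node_count(4) = 31
node_count(4) = 2^5 - 1 = 31


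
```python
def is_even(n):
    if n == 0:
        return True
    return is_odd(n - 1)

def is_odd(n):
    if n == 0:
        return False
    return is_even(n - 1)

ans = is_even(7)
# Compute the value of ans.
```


is_even(7)
= is_odd(6)
= is_even(5)
= is_odd(4)
= is_even(3)
= is_odd(2)
= is_even(1)
= is_odd(0)
n == 0: return False
= False


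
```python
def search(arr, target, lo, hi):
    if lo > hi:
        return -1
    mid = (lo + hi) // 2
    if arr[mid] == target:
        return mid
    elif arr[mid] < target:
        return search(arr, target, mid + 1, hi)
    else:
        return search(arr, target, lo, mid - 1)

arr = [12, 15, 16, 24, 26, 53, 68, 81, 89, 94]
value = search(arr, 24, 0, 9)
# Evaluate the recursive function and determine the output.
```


search(arr, 24, 0, 9)
lo=0, hi=9, mid=4, arr[mid]=26
26 > 24, search left half
lo=0, hi=3, mid=1, arr[mid]=15
15 < 24, search right half
lo=2, hi=3, mid=2, arr[mid]=16
16 < 24, search right half
lo=3, hi=3, mid=3, arr[mid]=24
arr[3] == 24, found at index 3
= 3


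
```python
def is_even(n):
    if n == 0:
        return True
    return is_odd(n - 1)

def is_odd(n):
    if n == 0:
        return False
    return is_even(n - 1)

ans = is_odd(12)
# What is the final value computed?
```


is_odd(12)
= is_even(11)
= is_odd(10)
= is_even(9)
= is_odd(8)
= is_even(7)
= is_odd(6)
= is_even(5)
= is_odd(4)
= is_even(3)
= is_odd(2)
= is_even(1)
= is_odd(0)
n == 0: return False
= False


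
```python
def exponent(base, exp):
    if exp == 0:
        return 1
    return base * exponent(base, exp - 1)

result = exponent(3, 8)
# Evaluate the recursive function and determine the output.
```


exponent(3, 8)
= 3 * exponent(3, 7)
= 3 * 3 * exponent(3, 6)
= 3 * 3 * 3 * exponent(3, 5)
= 3 * 3 * 3 * 3 * exponent(3, 4)
= 3 * 3 * 3 * 3 * 3 * exponent(3, 3)
= 3 * 3 * 3 * 3 * 3 * 3 * exponent(3, 2)
= 3 * 3 * 3 * 3 * 3 * 3 * 3 * exponent(3, 1)
= 3 * 3 * 3 * 3 * 3 * 3 * 3 * 3 * exponent(3, 0)
= 3 * 3 * 3 * 3 * 3 * 3 * 3 * 3 * 1
= 6561


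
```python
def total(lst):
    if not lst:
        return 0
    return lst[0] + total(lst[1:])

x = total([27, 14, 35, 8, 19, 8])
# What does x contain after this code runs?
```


total([27, 14, 35, 8, 19, 8])
= 27 + total([14, 35, 8, 19, 8])
= 27 + 14 + total([35, 8, 19, 8])
= 27 + 14 + 35 + total([8, 19, 8])
= 27 + 14 + 35 + 8 + total([19, 8])
= 27 + 14 + 35 + 8 + 19 + total([8])
= 27 + 14 + 35 + 8 + 19 + 8 + total([])
= 27 + 14 + 35 + 8 + 19 + 8 + 0
= 111


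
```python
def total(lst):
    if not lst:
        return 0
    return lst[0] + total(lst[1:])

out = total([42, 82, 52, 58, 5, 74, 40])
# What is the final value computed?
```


total([42, 82, 52, 58, 5, 74, 40])
= 42 + total([82, 52, 58, 5, 74, 40])
= 42 + 82 + total([52, 58, 5, 74, 40])
= 42 + 82 + 52 + total([58, 5, 74, 40])
= 42 + 82 + 52 + 58 + total([5, 74, 40])
= 42 + 82 + 52 + 58 + 5 + total([74, 40])
= 42 + 82 + 52 + 58 + 5 + 74 + total([40])
= 42 + 82 + 52 + 58 + 5 + 74 + 40 + total([])
= 42 + 82 + 52 + 58 + 5 + 74 + 40 + 0
= 353


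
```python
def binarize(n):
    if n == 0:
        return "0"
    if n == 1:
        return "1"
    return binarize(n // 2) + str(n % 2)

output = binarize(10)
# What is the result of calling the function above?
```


binarize(10)
= binarize(5) + "0"
= binarize(2) + "1" + "0"
= binarize(1) + "0" + "1" + "0"
= "1" + "0" + "1" + "0"
= "1010"


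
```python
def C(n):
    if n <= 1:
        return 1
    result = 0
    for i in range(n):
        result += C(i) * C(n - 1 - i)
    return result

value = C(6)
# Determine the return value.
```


C(6)
= sum of C(i) * C(6-1-i) for i in 0..5
First compute sub-values bottom-up:
  C(0) = 1, C(1) = 1
  C(2) = 1*1 + 1*1 = 2
  C(3) = 1*2 + 1*1 + 2*1 = 5
  C(4) = 1*5 + 1*2 + 2*1 + 5*1 = 14
  C(5) = 1*14 + 1*5 + 2*2 + 5*1 + 14*1 = 42
Now C(6):
  C(0)*C(5) = 1*42 = 42
  C(1)*C(4) = 1*14 = 14
  C(2)*C(3) = 2*5 = 10
  C(3)*C(2) = 5*2 = 10
  C(4)*C(1) = 14*1 = 14
  C(5)*C(0) = 42*1 = 42
= 42 + 14 + 10 + 10 + 14 + 42
= 132


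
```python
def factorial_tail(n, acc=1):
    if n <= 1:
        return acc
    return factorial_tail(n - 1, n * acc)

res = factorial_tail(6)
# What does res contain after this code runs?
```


factorial_tail(6, 1)
= factorial_tail(5, 6 * 1) = factorial_tail(5, 6)
= factorial_tail(4, 5 * 6) = factorial_tail(4, 30)
= factorial_tail(3, 4 * 30) = factorial_tail(3, 120)
= factorial_tail(2, 3 * 120) = factorial_tail(2, 360)
= factorial_tail(1, 2 * 360) = factorial_tail(1, 720)
n <= 1, return acc = 720


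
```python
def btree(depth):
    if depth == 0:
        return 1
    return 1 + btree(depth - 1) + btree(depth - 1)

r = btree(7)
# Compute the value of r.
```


btree(7)
= 1 + btree(6) + btree(6)
= 1 + 2 * btree(6)
btree(k) = 2^(k+1) - 1
btree(0) = 1
btree(1) = 3
btree(2) = 7
btree(3) = 15
btree(4) = 31
btree(7) = 2^8 - 1 = 255


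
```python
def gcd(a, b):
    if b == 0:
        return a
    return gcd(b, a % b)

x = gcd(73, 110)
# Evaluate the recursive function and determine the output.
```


gcd(73, 110)
= gcd(110, 73 % 110) = gcd(110, 73)
= gcd(73, 110 % 73) = gcd(73, 37)
= gcd(37, 73 % 37) = gcd(37, 36)
= gcd(36, 37 % 36) = gcd(36, 1)
= gcd(1, 36 % 1) = gcd(1, 0)
b == 0, return a = 1


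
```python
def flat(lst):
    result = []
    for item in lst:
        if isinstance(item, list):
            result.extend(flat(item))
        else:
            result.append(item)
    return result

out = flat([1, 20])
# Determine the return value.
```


flat([1, 20])
Processing each element:
  1 is not a list -> append 1
  20 is not a list -> append 20
= [1, 20]


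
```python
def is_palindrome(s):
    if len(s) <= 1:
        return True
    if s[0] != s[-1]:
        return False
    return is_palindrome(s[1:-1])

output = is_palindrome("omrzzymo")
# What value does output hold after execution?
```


is_palindrome("omrzzymo")
"omrzzymo": s[0]='o' == s[-1]='o' -> is_palindrome("mrzzym")
"mrzzym": s[0]='m' == s[-1]='m' -> is_palindrome("rzzy")
"rzzy": s[0]='r' != s[-1]='y' -> False
= False


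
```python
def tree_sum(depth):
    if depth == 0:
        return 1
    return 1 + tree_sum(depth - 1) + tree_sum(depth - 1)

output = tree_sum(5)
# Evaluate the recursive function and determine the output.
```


tree_sum(5)
= 1 + tree_sum(4) + tree_sum(4)
= 1 + 2 * tree_sum(4)
tree_sum(k) = 2^(k+1) - 1
tree_sum(0) = 1
tree_sum(1) = 3
tree_sum(2) = 7
tree_sum(3) = 15
tree_sum(4) = 31
tree_sum(5) = 2^6 - 1 = 63


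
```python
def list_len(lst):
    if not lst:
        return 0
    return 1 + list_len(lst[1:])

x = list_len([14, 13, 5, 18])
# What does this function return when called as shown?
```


list_len([14, 13, 5, 18])
= 1 + list_len([13, 5, 18])
= 1 + 1 + list_len([5, 18])
= 1 + 1 + 1 + list_len([18])
= 1 + 1 + 1 + 1 + list_len([])
= 1 + 1 + 1 + 1 + 0
= 4


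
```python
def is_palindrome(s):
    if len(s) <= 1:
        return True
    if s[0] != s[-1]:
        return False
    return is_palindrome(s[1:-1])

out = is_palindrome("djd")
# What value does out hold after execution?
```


is_palindrome("djd")
"djd": s[0]='d' == s[-1]='d' -> is_palindrome("j")
"j": len <= 1 -> True
= True


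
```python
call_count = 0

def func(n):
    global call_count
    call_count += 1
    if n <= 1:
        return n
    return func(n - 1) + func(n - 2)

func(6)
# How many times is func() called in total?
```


func(6) calls func(5) and func(4); each non-base call branches into two more.
Let C(k) = total number of calls made by func(k), including the call to func(k) itself.
Base cases: C(0) = 1, C(1) = 1
Recurrence: C(k) = 1 + C(k-1) + C(k-2)
  C(2) = 1 + C(1) + C(0) = 1 + 1 + 1 = 3
  C(3) = 1 + C(2) + C(1) = 1 + 3 + 1 = 5
  C(4) = 1 + C(3) + C(2) = 1 + 5 + 3 = 9
  C(5) = 1 + C(4) + C(3) = 1 + 9 + 5 = 15
  C(6) = 1 + C(5) + C(4) = 1 + 15 + 9 = 25
Total calls = C(6) = 25


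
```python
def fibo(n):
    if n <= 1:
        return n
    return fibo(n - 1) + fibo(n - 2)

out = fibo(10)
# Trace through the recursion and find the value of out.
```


fibo(10)
= fibo(9) + fibo(8)
= (fibo(8) + fibo(7)) + fibo(8)
Computing bottom-up: fibo(0)=0, fibo(1)=1, fibo(2)=1, fibo(3)=2, fibo(4)=3, fibo(5)=5, fibo(6)=8, fibo(7)=13, fibo(8)=21, fibo(9)=34, fibo(10)=55
= 55


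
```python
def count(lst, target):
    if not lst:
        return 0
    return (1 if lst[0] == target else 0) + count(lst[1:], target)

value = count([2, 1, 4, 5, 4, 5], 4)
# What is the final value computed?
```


count([2, 1, 4, 5, 4, 5], 4)
lst[0]=2 != 4: 0 + count([1, 4, 5, 4, 5], 4)
lst[0]=1 != 4: 0 + count([4, 5, 4, 5], 4)
lst[0]=4 == 4: 1 + count([5, 4, 5], 4)
lst[0]=5 != 4: 0 + count([4, 5], 4)
lst[0]=4 == 4: 1 + count([5], 4)
lst[0]=5 != 4: 0 + count([], 4)
= 2


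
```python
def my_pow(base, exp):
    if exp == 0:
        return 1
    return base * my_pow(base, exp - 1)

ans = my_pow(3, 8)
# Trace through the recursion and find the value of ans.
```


my_pow(3, 8)
= 3 * my_pow(3, 7)
= 3 * 3 * my_pow(3, 6)
= 3 * 3 * 3 * my_pow(3, 5)
= 3 * 3 * 3 * 3 * my_pow(3, 4)
= 3 * 3 * 3 * 3 * 3 * my_pow(3, 3)
= 3 * 3 * 3 * 3 * 3 * 3 * my_pow(3, 2)
= 3 * 3 * 3 * 3 * 3 * 3 * 3 * my_pow(3, 1)
= 3 * 3 * 3 * 3 * 3 * 3 * 3 * 3 * my_pow(3, 0)
= 3 * 3 * 3 * 3 * 3 * 3 * 3 * 3 * 1
= 6561


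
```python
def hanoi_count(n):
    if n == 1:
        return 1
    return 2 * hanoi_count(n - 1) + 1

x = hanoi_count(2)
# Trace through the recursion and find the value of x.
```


hanoi_count(2)
= 2 * hanoi_count(1) + 1
Now compute bottom-up:
hanoi_count(1) = 1
hanoi_count(2) = 2 * 1 + 1 = 3
= 3


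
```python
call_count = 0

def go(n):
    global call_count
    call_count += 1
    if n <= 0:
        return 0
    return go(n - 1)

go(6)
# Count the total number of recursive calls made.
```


go(6) calls go(5) calls ... calls go(0)
Total calls: 6 + 1 (for base case) = 7


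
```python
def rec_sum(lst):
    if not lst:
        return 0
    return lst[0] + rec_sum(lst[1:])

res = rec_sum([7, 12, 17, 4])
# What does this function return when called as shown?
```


rec_sum([7, 12, 17, 4])
= 7 + rec_sum([12, 17, 4])
= 7 + 12 + rec_sum([17, 4])
= 7 + 12 + 17 + rec_sum([4])
= 7 + 12 + 17 + 4 + rec_sum([])
= 7 + 12 + 17 + 4 + 0
= 40


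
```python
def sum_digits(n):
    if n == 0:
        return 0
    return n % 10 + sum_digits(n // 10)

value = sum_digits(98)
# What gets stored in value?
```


sum_digits(98)
= 8 + sum_digits(9)
= 8 + 9 + sum_digits(0)
= 8 + 9 + 0
= 17


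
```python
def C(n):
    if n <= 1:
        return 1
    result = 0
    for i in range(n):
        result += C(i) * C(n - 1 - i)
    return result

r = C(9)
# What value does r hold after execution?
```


C(9)
= sum of C(i) * C(9-1-i) for i in 0..8
First compute sub-values bottom-up:
  C(0) = 1, C(1) = 1
  C(2) = 1*1 + 1*1 = 2
  C(3) = 1*2 + 1*1 + 2*1 = 5
  C(4) = 1*5 + 1*2 + 2*1 + 5*1 = 14
  C(5) = 1*14 + 1*5 + 2*2 + 5*1 + 14*1 = 42
  C(6) = 1*42 + 1*14 + 2*5 + 5*2 + 14*1 + 42*1 = 132
  C(7) = 1*132 + 1*42 + 2*14 + 5*5 + 14*2 + 42*1 + 132*1 = 429
  C(8) = 1*429 + 1*132 + 2*42 + 5*14 + 14*5 + 42*2 + 132*1 + 429*1 = 1430
Now C(9):
  C(0)*C(8) = 1*1430 = 1430
  C(1)*C(7) = 1*429 = 429
  C(2)*C(6) = 2*132 = 264
  C(3)*C(5) = 5*42 = 210
  C(4)*C(4) = 14*14 = 196
  C(5)*C(3) = 42*5 = 210
  C(6)*C(2) = 132*2 = 264
  C(7)*C(1) = 429*1 = 429
  C(8)*C(0) = 1430*1 = 1430
= 1430 + 429 + 264 + 210 + 196 + 210 + 264 + 429 + 1430
= 4862


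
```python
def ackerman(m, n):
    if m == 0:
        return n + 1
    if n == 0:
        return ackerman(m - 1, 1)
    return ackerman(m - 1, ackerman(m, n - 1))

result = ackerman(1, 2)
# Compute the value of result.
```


ackerman(1, 2)
= ackerman(0, ackerman(1, 1))
First compute ackerman(1, 1) = 3
= ackerman(0, 3)
= 4


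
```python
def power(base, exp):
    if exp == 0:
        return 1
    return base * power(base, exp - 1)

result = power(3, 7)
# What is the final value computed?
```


power(3, 7)
= 3 * power(3, 6)
= 3 * 3 * power(3, 5)
= 3 * 3 * 3 * power(3, 4)
= 3 * 3 * 3 * 3 * power(3, 3)
= 3 * 3 * 3 * 3 * 3 * power(3, 2)
= 3 * 3 * 3 * 3 * 3 * 3 * power(3, 1)
= 3 * 3 * 3 * 3 * 3 * 3 * 3 * power(3, 0)
= 3 * 3 * 3 * 3 * 3 * 3 * 3 * 1
= 2187


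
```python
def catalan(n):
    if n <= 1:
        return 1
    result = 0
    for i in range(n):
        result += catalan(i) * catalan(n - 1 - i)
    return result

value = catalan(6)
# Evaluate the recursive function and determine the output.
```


catalan(6)
= sum of catalan(i) * catalan(6-1-i) for i in 0..5
First compute sub-values bottom-up:
  catalan(0) = 1, catalan(1) = 1
  catalan(2) = 1*1 + 1*1 = 2
  catalan(3) = 1*2 + 1*1 + 2*1 = 5
  catalan(4) = 1*5 + 1*2 + 2*1 + 5*1 = 14
  catalan(5) = 1*14 + 1*5 + 2*2 + 5*1 + 14*1 = 42
Now catalan(6):
  catalan(0)*catalan(5) = 1*42 = 42
  catalan(1)*catalan(4) = 1*14 = 14
  catalan(2)*catalan(3) = 2*5 = 10
  catalan(3)*catalan(2) = 5*2 = 10
  catalan(4)*catalan(1) = 14*1 = 14
  catalan(5)*catalan(0) = 42*1 = 42
= 42 + 14 + 10 + 10 + 14 + 42
= 132


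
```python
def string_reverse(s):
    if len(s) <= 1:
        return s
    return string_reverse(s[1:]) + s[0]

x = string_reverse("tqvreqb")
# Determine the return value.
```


string_reverse("tqvreqb")
= string_reverse("qvreqb") + "t"
= string_reverse("vreqb") + "q" + "t"
= string_reverse("reqb") + "v" + "q" + "t"
= string_reverse("eqb") + "r" + "v" + "q" + "t"
= string_reverse("qb") + "e" + "r" + "v" + "q" + "t"
= string_reverse("b") + "q" + "e" + "r" + "v" + "q" + "t"
= "b" + "q" + "e" + "r" + "v" + "q" + "t"
= "bqervqt"


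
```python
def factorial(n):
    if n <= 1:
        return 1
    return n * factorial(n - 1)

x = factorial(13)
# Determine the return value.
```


factorial(13)
= 13 * factorial(12)
= 13 * 12 * factorial(11)
= 13 * 12 * 11 * factorial(10)
= 13 * 12 * 11 * 10 * factorial(9)
= 13 * 12 * 11 * 10 * 9 * factorial(8)
= 13 * 12 * 11 * 10 * 9 * 8 * factorial(7)
= 13 * 12 * 11 * 10 * 9 * 8 * 7 * factorial(6)
= 13 * 12 * 11 * 10 * 9 * 8 * 7 * 6 * factorial(5)
= 13 * 12 * 11 * 10 * 9 * 8 * 7 * 6 * 5 * factorial(4)
= 13 * 12 * 11 * 10 * 9 * 8 * 7 * 6 * 5 * 4 * factorial(3)
= 13 * 12 * 11 * 10 * 9 * 8 * 7 * 6 * 5 * 4 * 3 * factorial(2)
= 13 * 12 * 11 * 10 * 9 * 8 * 7 * 6 * 5 * 4 * 3 * 2 * factorial(1)
= 13 * 12 * 11 * 10 * 9 * 8 * 7 * 6 * 5 * 4 * 3 * 2 * 1
= 6227020800


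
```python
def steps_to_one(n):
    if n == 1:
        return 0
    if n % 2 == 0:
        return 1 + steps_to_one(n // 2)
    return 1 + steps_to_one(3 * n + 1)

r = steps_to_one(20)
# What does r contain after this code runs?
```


steps_to_one(20)
20 is even -> steps_to_one(10)
10 is even -> steps_to_one(5)
5 is odd -> 3*5+1 = 16 -> steps_to_one(16)
16 is even -> steps_to_one(8)
8 is even -> steps_to_one(4)
4 is even -> steps_to_one(2)
2 is even -> steps_to_one(1)
Reached 1 after 7 steps
= 7
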